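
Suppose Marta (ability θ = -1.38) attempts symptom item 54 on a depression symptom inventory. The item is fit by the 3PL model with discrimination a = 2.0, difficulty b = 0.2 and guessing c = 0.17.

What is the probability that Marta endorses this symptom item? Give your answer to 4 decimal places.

P(θ) = c + (1 − c) · 1 / (1 + exp(−a(θ − b)))
Exponent: 2.0 × (-1.38 − 0.2) = -3.1600
1/(1 + e^{3.1600}) = 0.0407
P = 0.17 + 0.83 × 0.0407 = 0.2038

0.2038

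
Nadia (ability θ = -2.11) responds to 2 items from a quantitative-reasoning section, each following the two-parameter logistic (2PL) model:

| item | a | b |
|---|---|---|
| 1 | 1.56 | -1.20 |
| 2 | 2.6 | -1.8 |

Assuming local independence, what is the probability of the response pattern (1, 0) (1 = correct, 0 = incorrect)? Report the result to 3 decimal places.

0.135

P(θ) = 1 / (1 + exp(−a(θ − b)))
P_1 = 1/(1+e^{1.4196}) = 0.1947
P_2 = 1/(1+e^{0.8060}) = 0.3087
L = P_1 × (1−P_2) = 0.1947 × 0.6913 = 0.13460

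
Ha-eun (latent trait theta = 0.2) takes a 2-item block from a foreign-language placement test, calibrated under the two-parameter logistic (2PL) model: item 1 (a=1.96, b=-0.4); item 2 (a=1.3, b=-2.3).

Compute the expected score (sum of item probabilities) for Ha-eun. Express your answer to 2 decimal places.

P(theta) = 1 / (1 + exp(−a(theta − b)))
P_1 = 1/(1+e^{-1.1760}) = 0.7642
P_2 = 1/(1+e^{-3.2500}) = 0.9627
E[score] = 0.7642 + 0.9627 = 1.7269

1.73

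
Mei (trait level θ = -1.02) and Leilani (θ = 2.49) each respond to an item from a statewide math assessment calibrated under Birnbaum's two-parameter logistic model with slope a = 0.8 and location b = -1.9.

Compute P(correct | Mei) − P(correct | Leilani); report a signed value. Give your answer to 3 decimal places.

-0.302

P(θ) = 1 / (1 + exp(−a(θ − b)))
P(Mei) = 0.6691  [exponent 0.7040]
P(Leilani) = 0.9710  [exponent 3.5120]
Difference = 0.6691 − 0.9710 = -0.3020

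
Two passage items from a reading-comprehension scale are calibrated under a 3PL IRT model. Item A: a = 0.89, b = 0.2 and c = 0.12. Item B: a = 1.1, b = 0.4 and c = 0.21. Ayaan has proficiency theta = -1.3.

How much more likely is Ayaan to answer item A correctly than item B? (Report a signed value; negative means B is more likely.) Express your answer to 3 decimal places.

P(theta) = c + (1 − c) · 1 / (1 + exp(−a(theta − b)))
P_A = 0.3033
P_B = 0.3155
P_A − P_B = -0.0122

-0.012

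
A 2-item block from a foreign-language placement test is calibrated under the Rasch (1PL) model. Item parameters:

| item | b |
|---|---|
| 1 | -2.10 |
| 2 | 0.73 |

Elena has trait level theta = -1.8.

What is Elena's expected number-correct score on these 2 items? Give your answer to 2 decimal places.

0.65

P(theta) = 1 / (1 + exp(−(theta − b)))
P_1 = 1/(1+e^{-0.3000}) = 0.5744
P_2 = 1/(1+e^{2.5300}) = 0.0738
E[score] = 0.5744 + 0.0738 = 0.6482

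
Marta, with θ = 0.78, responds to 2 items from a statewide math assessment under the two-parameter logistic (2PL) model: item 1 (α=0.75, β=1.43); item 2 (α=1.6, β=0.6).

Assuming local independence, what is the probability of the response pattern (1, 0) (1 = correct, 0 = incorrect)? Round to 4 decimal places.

P(θ) = 1 / (1 + exp(−α(θ − β)))
P_1 = 1/(1+e^{0.4875}) = 0.3805
P_2 = 1/(1+e^{-0.2880}) = 0.5715
L = P_1 × (1−P_2) = 0.3805 × 0.4285 = 0.16303

0.1630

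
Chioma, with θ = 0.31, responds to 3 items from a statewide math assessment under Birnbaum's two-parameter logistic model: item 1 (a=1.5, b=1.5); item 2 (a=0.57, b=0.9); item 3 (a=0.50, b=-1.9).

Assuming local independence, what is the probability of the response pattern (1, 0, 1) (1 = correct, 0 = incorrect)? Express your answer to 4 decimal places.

0.0630

P(θ) = 1 / (1 + exp(−a(θ − b)))
P_1 = 1/(1+e^{1.7850}) = 0.1437
P_2 = 1/(1+e^{0.3363}) = 0.4167
P_3 = 1/(1+e^{-1.1050}) = 0.7512
L = P_1 × (1−P_2) × P_3 = 0.1437 × 0.5833 × 0.7512 = 0.06296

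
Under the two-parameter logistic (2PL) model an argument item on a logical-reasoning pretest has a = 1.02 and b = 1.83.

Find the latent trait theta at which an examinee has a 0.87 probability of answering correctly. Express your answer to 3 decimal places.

P(theta) = 1 / (1 + exp(−a(theta − b)))
logit = ln(0.8700/0.1300) = 1.9010
theta = b + logit/(a) = 1.83 + 1.9010/1.0200 = 3.6937

3.694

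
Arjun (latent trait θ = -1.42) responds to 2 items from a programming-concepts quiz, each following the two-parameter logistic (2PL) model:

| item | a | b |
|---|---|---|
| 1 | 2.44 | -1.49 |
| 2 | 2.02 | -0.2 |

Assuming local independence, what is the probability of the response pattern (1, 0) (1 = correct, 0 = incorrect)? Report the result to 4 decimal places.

P(θ) = 1 / (1 + exp(−a(θ − b)))
P_1 = 1/(1+e^{-0.1708}) = 0.5426
P_2 = 1/(1+e^{2.4644}) = 0.0784
L = P_1 × (1−P_2) = 0.5426 × 0.9216 = 0.50006

0.5001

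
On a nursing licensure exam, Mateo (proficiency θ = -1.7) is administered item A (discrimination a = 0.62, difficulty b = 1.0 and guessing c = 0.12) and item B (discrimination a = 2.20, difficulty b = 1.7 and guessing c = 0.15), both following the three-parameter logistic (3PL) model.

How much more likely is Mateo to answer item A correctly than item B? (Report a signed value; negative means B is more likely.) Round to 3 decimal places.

P(θ) = c + (1 − c) · 1 / (1 + exp(−a(θ − b)))
P_A = 0.2589
P_B = 0.1505
P_A − P_B = 0.1085

0.108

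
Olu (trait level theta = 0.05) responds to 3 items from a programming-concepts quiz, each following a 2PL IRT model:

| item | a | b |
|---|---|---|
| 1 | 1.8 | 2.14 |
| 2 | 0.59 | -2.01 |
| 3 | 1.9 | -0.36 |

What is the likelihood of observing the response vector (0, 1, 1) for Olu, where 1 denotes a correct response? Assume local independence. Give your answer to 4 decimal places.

P(theta) = 1 / (1 + exp(−a(theta − b)))
P_1 = 1/(1+e^{3.7620}) = 0.0227
P_2 = 1/(1+e^{-1.2154}) = 0.7713
P_3 = 1/(1+e^{-0.7790}) = 0.6855
L = (1−P_1) × P_2 × P_3 = 0.9773 × 0.7713 × 0.6855 = 0.51666

0.5167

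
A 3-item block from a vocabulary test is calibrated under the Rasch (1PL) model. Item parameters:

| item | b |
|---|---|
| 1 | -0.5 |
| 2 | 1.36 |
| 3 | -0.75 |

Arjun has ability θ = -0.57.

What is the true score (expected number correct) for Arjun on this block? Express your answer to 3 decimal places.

P(θ) = 1 / (1 + exp(−(θ − b)))
P_1 = 1/(1+e^{0.0700}) = 0.4825
P_2 = 1/(1+e^{1.9300}) = 0.1268
P_3 = 1/(1+e^{-0.1800}) = 0.5449
E[score] = 0.4825 + 0.1268 + 0.5449 = 1.1541

1.154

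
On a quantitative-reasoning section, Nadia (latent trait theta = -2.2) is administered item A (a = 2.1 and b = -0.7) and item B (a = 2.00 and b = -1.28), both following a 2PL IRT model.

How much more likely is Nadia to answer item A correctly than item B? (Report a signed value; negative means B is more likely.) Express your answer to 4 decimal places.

P(theta) = 1 / (1 + exp(−a(theta − b)))
P_A = 0.0411
P_B = 0.1371
P_A − P_B = -0.0960

-0.0960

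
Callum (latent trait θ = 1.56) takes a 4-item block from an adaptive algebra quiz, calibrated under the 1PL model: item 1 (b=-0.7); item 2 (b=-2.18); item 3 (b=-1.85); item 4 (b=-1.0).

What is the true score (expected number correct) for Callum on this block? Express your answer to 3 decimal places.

P(θ) = 1 / (1 + exp(−(θ − b)))
P_1 = 1/(1+e^{-2.2600}) = 0.9055
P_2 = 1/(1+e^{-3.7400}) = 0.9768
P_3 = 1/(1+e^{-3.4100}) = 0.9680
P_4 = 1/(1+e^{-2.5600}) = 0.9282
E[score] = 0.9055 + 0.9768 + 0.9680 + 0.9282 = 3.7786

3.779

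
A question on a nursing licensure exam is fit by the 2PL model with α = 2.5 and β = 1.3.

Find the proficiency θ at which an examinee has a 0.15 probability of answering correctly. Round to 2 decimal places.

P(θ) = 1 / (1 + exp(−α(θ − β)))
logit = ln(0.1500/0.8500) = -1.7346
θ = β + logit/(α) = 1.3 + (-1.7346)/2.5000 = 0.6062

0.61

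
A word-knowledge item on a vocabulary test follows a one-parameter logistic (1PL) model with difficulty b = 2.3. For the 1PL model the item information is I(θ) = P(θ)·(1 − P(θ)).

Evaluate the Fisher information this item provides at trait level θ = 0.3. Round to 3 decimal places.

0.105

P = 1/(1+e^{2.0000}) = 0.1192
P(1−P) = 0.1192 × 0.8808 = 0.1050
I = P(1−P) = 0.10499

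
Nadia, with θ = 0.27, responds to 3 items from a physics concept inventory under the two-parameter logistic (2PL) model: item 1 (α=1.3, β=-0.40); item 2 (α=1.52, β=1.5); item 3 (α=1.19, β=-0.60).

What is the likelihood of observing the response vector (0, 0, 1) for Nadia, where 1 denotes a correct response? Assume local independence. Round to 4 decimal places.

0.1886

P(θ) = 1 / (1 + exp(−α(θ − β)))
P_1 = 1/(1+e^{-0.8710}) = 0.7050
P_2 = 1/(1+e^{1.8696}) = 0.1336
P_3 = 1/(1+e^{-1.0353}) = 0.7379
L = (1−P_1) × (1−P_2) × P_3 = 0.2950 × 0.8664 × 0.7379 = 0.18864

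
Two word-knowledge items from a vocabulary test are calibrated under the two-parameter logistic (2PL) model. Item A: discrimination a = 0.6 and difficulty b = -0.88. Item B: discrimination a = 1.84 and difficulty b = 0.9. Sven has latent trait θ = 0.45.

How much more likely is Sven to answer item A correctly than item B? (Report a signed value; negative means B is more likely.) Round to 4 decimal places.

P(θ) = 1 / (1 + exp(−a(θ − b)))
P_A = 0.6895
P_B = 0.3041
P_A − P_B = 0.3855

0.3855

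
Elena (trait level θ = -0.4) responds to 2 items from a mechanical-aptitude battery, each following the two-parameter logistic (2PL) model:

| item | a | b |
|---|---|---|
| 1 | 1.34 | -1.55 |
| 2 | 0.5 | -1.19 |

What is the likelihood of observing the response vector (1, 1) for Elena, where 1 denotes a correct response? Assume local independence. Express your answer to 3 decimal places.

P(θ) = 1 / (1 + exp(−a(θ − b)))
P_1 = 1/(1+e^{-1.5410}) = 0.8236
P_2 = 1/(1+e^{-0.3950}) = 0.5975
L = P_1 × P_2 = 0.8236 × 0.5975 = 0.49210

0.492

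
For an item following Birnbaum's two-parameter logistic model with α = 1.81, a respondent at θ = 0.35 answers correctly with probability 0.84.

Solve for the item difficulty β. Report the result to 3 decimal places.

P(θ) = 1 / (1 + exp(−α(θ − β)))
logit(0.84) = ln(0.84/0.16) = 1.6582
β = θ − logit/(α) = 0.35 − 1.6582/1.8100 = -0.5661

-0.566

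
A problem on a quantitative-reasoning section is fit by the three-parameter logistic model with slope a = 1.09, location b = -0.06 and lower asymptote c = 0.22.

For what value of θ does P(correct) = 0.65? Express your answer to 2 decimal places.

0.13

P(θ) = c + (1 − c) · 1 / (1 + exp(−a(θ − b)))
Remove guessing floor: (0.65 − 0.22)/(1 − 0.22) = 0.5513
logit = ln(0.5513/0.4487) = 0.2059
θ = b + logit/(a) = -0.06 + 0.2059/1.0900 = 0.1289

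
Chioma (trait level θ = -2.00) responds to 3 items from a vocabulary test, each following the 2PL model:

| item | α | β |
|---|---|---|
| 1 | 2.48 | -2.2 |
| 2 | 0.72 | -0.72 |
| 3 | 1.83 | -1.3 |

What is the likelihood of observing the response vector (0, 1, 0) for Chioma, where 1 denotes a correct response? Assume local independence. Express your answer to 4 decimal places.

0.0843

P(θ) = 1 / (1 + exp(−α(θ − β)))
P_1 = 1/(1+e^{-0.4960}) = 0.6215
P_2 = 1/(1+e^{0.9216}) = 0.2846
P_3 = 1/(1+e^{1.2810}) = 0.2174
L = (1−P_1) × P_2 × (1−P_3) = 0.3785 × 0.2846 × 0.7826 = 0.08431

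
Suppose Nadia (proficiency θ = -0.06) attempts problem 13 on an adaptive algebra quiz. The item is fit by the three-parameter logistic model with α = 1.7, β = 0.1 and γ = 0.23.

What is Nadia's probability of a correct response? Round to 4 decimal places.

P(θ) = γ + (1 − γ) · 1 / (1 + exp(−α(θ − β)))
Exponent: 1.7 × (-0.06 − 0.1) = -0.2720
1/(1 + e^{0.2720}) = 0.4324
P = 0.23 + 0.77 × 0.4324 = 0.5630

0.5630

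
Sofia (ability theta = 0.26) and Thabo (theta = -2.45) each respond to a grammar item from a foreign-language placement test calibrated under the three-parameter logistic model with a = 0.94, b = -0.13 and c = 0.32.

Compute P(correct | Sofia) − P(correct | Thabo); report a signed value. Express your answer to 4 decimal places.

0.3326

P(theta) = c + (1 − c) · 1 / (1 + exp(−a(theta − b)))
P(Sofia) = 0.7216  [exponent 0.3666]
P(Thabo) = 0.3890  [exponent -2.1808]
Difference = 0.7216 − 0.3890 = 0.3326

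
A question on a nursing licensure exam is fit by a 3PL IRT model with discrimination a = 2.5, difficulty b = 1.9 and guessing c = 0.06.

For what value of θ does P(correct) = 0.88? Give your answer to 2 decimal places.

2.67

P(θ) = c + (1 − c) · 1 / (1 + exp(−a(θ − b)))
Remove guessing floor: (0.88 − 0.06)/(1 − 0.06) = 0.8723
logit = ln(0.8723/0.1277) = 1.9218
θ = b + logit/(a) = 1.9 + 1.9218/2.5000 = 2.6687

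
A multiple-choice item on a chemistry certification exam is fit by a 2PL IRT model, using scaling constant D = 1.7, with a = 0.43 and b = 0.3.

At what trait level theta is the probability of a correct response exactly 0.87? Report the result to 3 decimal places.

2.900

P(theta) = 1 / (1 + exp(−D·a(theta − b)))
logit = ln(0.8700/0.1300) = 1.9010
theta = b + logit/(1.7·a) = 0.3 + 1.9010/0.7310 = 2.9005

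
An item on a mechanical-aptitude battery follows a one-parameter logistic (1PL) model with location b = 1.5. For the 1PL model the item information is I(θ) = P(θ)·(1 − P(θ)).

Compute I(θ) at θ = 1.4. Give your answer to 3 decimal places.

P = 1/(1+e^{0.1000}) = 0.4750
P(1−P) = 0.4750 × 0.5250 = 0.2494
I = P(1−P) = 0.24938

0.249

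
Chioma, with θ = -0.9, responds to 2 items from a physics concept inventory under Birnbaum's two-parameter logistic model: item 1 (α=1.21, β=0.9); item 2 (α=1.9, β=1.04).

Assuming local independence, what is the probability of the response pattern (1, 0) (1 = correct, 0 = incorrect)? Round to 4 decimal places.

0.0993

P(θ) = 1 / (1 + exp(−α(θ − β)))
P_1 = 1/(1+e^{2.1780}) = 0.1017
P_2 = 1/(1+e^{3.6860}) = 0.0245
L = P_1 × (1−P_2) = 0.1017 × 0.9755 = 0.09926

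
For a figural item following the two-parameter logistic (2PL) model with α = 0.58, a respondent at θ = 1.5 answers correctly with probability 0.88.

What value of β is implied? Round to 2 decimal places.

-1.94

P(θ) = 1 / (1 + exp(−α(θ − β)))
logit(0.88) = ln(0.88/0.12) = 1.9924
β = θ − logit/(α) = 1.5 − 1.9924/0.5800 = -1.9352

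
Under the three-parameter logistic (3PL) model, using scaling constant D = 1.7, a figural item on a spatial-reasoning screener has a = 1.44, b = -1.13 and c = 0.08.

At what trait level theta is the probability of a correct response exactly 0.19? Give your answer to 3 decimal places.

P(theta) = c + (1 − c) · 1 / (1 + exp(−D·a(theta − b)))
Remove guessing floor: (0.19 − 0.08)/(1 − 0.08) = 0.1196
logit = ln(0.1196/0.8804) = -1.9966
theta = b + logit/(1.7·a) = -1.13 + (-1.9966)/2.4480 = -1.9456

-1.946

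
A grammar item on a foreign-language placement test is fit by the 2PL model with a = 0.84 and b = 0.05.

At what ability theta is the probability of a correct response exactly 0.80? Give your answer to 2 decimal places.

P(theta) = 1 / (1 + exp(−a(theta − b)))
logit = ln(0.8000/0.2000) = 1.3863
theta = b + logit/(a) = 0.05 + 1.3863/0.8400 = 1.7004

1.70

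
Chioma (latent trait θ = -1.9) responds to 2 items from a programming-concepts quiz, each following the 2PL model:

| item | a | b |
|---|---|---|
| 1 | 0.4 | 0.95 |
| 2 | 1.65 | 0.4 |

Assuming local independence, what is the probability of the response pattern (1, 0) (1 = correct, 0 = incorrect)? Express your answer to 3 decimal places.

P(θ) = 1 / (1 + exp(−a(θ − b)))
P_1 = 1/(1+e^{1.1400}) = 0.2423
P_2 = 1/(1+e^{3.7950}) = 0.0220
L = P_1 × (1−P_2) = 0.2423 × 0.9780 = 0.23699

0.237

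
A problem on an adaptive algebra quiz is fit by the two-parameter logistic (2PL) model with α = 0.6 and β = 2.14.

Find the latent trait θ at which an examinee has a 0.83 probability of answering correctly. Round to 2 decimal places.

P(θ) = 1 / (1 + exp(−α(θ − β)))
logit = ln(0.8300/0.1700) = 1.5856
θ = β + logit/(α) = 2.14 + 1.5856/0.6000 = 4.7827

4.78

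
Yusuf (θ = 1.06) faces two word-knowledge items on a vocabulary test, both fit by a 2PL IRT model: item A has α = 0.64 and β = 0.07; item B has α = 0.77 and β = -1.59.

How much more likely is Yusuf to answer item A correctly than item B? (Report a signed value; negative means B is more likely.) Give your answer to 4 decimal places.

-0.2317

P(θ) = 1 / (1 + exp(−α(θ − β)))
P_A = 0.6533
P_B = 0.8850
P_A − P_B = -0.2317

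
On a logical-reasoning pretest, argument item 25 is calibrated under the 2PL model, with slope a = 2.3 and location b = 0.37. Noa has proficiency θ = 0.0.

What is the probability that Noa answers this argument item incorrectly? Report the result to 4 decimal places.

P(θ) = 1 / (1 + exp(−a(θ − b)))
Exponent: 2.3 × (0.0 − 0.37) = -0.8510
1/(1 + e^{0.8510}) = 0.2992
P(incorrect) = 1 − 0.2992 = 0.7008

0.7008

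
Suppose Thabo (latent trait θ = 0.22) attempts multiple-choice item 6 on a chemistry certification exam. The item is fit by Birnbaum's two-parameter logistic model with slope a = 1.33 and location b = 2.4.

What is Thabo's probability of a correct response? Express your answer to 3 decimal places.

0.052

P(θ) = 1 / (1 + exp(−a(θ − b)))
Exponent: 1.33 × (0.22 − 2.4) = -2.8994
1/(1 + e^{2.8994}) = 0.0522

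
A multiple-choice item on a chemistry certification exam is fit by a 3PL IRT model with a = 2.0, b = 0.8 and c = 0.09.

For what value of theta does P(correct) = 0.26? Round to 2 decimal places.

P(theta) = c + (1 − c) · 1 / (1 + exp(−a(theta − b)))
Remove guessing floor: (0.26 − 0.09)/(1 − 0.09) = 0.1868
logit = ln(0.1868/0.8132) = -1.4709
theta = b + logit/(a) = 0.8 + (-1.4709)/2.0000 = 0.0646

0.06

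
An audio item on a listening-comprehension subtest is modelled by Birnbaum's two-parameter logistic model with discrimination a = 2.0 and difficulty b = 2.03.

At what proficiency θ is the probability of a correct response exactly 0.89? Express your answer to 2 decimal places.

3.08

P(θ) = 1 / (1 + exp(−a(θ − b)))
logit = ln(0.8900/0.1100) = 2.0907
θ = b + logit/(a) = 2.03 + 2.0907/2.0000 = 3.0754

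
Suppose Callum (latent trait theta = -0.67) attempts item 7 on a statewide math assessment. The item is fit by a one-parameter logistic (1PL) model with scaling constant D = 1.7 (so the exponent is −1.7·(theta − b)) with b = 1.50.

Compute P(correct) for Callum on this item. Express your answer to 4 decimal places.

0.0244

P(theta) = 1 / (1 + exp(−D·(theta − b)))
Exponent: 1.7 × (-0.67 − 1.50) = -3.6890
1/(1 + e^{3.6890}) = 0.0244
P = 0.0244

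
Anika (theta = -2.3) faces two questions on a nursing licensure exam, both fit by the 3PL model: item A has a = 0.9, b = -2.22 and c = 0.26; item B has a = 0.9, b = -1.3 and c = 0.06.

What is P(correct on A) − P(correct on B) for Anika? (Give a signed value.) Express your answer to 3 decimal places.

0.285

P(theta) = c + (1 − c) · 1 / (1 + exp(−a(theta − b)))
P_A = 0.6167
P_B = 0.3317
P_A − P_B = 0.2850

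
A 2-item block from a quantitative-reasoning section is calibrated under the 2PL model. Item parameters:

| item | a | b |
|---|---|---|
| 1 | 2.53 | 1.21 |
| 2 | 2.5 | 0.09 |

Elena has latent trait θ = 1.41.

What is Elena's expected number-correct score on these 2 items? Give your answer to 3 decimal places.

P(θ) = 1 / (1 + exp(−a(θ − b)))
P_1 = 1/(1+e^{-0.5060}) = 0.6239
P_2 = 1/(1+e^{-3.3000}) = 0.9644
E[score] = 0.6239 + 0.9644 = 1.5883

1.588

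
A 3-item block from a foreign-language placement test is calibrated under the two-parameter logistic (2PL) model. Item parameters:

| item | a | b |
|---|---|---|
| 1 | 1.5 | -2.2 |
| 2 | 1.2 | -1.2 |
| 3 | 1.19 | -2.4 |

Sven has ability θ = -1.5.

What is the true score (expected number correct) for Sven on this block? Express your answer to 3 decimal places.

1.897

P(θ) = 1 / (1 + exp(−a(θ − b)))
P_1 = 1/(1+e^{-1.0500}) = 0.7408
P_2 = 1/(1+e^{0.3600}) = 0.4110
P_3 = 1/(1+e^{-1.0710}) = 0.7448
E[score] = 0.7408 + 0.4110 + 0.7448 = 1.8965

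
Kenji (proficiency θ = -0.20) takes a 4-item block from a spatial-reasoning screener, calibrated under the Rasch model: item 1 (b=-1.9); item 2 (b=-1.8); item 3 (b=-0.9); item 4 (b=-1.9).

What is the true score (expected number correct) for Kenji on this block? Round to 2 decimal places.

P(θ) = 1 / (1 + exp(−(θ − b)))
P_1 = 1/(1+e^{-1.7000}) = 0.8455
P_2 = 1/(1+e^{-1.6000}) = 0.8320
P_3 = 1/(1+e^{-0.7000}) = 0.6682
P_4 = 1/(1+e^{-1.7000}) = 0.8455
E[score] = 0.8455 + 0.8320 + 0.6682 + 0.8455 = 3.1913

3.19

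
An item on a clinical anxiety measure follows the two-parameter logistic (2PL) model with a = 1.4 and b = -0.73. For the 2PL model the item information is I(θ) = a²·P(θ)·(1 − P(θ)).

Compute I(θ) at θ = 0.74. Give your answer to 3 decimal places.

0.197

P = 1/(1+e^{-2.0580}) = 0.8868
P(1−P) = 0.8868 × 0.1132 = 0.1004
I = a² × P(1−P) = 1.4² × 0.1004 = 0.19683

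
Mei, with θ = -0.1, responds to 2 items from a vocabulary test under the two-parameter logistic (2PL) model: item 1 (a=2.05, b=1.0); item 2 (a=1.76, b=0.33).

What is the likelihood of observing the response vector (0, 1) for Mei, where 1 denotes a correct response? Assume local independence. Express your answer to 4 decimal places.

0.2890

P(θ) = 1 / (1 + exp(−a(θ − b)))
P_1 = 1/(1+e^{2.2550}) = 0.0949
P_2 = 1/(1+e^{0.7568}) = 0.3193
L = (1−P_1) × P_2 = 0.9051 × 0.3193 = 0.28903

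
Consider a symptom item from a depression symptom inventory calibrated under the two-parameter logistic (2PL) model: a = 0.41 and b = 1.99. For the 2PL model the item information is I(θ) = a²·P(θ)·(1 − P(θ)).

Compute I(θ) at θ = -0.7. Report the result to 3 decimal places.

0.031

P = 1/(1+e^{1.1029}) = 0.2492
P(1−P) = 0.2492 × 0.7508 = 0.1871
I = a² × P(1−P) = 0.41² × 0.1871 = 0.03145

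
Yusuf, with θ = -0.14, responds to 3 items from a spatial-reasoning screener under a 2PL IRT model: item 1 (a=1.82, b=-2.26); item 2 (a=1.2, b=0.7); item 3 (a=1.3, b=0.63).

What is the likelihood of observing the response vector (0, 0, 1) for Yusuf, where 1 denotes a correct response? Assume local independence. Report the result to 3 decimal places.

0.004

P(θ) = 1 / (1 + exp(−a(θ − b)))
P_1 = 1/(1+e^{-3.8584}) = 0.9793
P_2 = 1/(1+e^{1.0080}) = 0.2674
P_3 = 1/(1+e^{1.0010}) = 0.2687
L = (1−P_1) × (1−P_2) × P_3 = 0.0207 × 0.7326 × 0.2687 = 0.00407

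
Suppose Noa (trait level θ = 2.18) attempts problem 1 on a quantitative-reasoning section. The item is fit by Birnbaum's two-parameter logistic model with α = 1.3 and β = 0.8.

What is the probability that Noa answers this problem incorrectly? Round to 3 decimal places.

0.143

P(θ) = 1 / (1 + exp(−α(θ − β)))
Exponent: 1.3 × (2.18 − 0.8) = 1.7940
1/(1 + e^{-1.7940}) = 0.8574
P(incorrect) = 1 − 0.8574 = 0.1426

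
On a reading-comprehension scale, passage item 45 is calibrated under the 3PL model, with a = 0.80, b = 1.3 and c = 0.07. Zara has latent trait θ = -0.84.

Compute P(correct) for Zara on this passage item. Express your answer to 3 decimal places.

P(θ) = c + (1 − c) · 1 / (1 + exp(−a(θ − b)))
Exponent: 0.80 × (-0.84 − 1.3) = -1.7120
1/(1 + e^{1.7120}) = 0.1529
P = 0.07 + 0.93 × 0.1529 = 0.2122

0.212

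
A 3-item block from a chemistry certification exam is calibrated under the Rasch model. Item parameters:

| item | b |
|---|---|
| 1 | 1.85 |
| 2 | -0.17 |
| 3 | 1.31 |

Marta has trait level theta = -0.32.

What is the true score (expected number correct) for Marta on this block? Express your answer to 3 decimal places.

P(theta) = 1 / (1 + exp(−(theta − b)))
P_1 = 1/(1+e^{2.1700}) = 0.1025
P_2 = 1/(1+e^{0.1500}) = 0.4626
P_3 = 1/(1+e^{1.6300}) = 0.1638
E[score] = 0.1025 + 0.4626 + 0.1638 = 0.7289

0.729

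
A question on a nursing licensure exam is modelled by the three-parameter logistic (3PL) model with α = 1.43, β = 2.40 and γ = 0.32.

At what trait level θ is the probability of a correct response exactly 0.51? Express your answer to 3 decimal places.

1.737

P(θ) = γ + (1 − γ) · 1 / (1 + exp(−α(θ − β)))
Remove guessing floor: (0.51 − 0.32)/(1 − 0.32) = 0.2794
logit = ln(0.2794/0.7206) = -0.9474
θ = β + logit/(α) = 2.40 + (-0.9474)/1.4300 = 1.7375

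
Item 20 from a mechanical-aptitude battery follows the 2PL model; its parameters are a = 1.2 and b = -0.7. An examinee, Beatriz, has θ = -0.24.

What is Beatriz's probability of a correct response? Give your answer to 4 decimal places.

P(θ) = 1 / (1 + exp(−a(θ − b)))
Exponent: 1.2 × (-0.24 − (-0.7)) = 0.5520
1/(1 + e^{-0.5520}) = 0.6346

0.6346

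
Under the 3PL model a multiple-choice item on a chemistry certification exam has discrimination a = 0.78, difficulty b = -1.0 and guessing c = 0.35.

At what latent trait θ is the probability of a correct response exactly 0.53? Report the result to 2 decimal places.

-2.23

P(θ) = c + (1 − c) · 1 / (1 + exp(−a(θ − b)))
Remove guessing floor: (0.53 − 0.35)/(1 − 0.35) = 0.2769
logit = ln(0.2769/0.7231) = -0.9598
θ = b + logit/(a) = -1.0 + (-0.9598)/0.7800 = -2.2305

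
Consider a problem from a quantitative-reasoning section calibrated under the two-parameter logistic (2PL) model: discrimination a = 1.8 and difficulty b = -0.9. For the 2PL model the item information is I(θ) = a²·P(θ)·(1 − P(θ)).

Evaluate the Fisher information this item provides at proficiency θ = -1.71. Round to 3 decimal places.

0.496

P = 1/(1+e^{1.4580}) = 0.1888
P(1−P) = 0.1888 × 0.8112 = 0.1531
I = a² × P(1−P) = 1.8² × 0.1531 = 0.49617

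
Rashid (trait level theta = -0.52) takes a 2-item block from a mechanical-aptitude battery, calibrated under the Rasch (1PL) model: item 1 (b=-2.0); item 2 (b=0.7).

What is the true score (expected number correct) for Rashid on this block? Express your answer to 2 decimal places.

1.04

P(theta) = 1 / (1 + exp(−(theta − b)))
P_1 = 1/(1+e^{-1.4800}) = 0.8146
P_2 = 1/(1+e^{1.2200}) = 0.2279
E[score] = 0.8146 + 0.2279 = 1.0425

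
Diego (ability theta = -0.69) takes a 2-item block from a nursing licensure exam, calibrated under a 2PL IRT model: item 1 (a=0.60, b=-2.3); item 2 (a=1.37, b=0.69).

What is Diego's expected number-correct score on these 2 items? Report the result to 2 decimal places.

0.86

P(theta) = 1 / (1 + exp(−a(theta − b)))
P_1 = 1/(1+e^{-0.9660}) = 0.7243
P_2 = 1/(1+e^{1.8906}) = 0.1312
E[score] = 0.7243 + 0.1312 = 0.8555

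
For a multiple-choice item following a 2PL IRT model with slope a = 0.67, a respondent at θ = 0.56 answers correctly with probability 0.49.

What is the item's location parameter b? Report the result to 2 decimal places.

0.62

P(θ) = 1 / (1 + exp(−a(θ − b)))
logit(0.49) = ln(0.49/0.51) = -0.0400
b = θ − logit/(a) = 0.56 − (-0.0400)/0.6700 = 0.6197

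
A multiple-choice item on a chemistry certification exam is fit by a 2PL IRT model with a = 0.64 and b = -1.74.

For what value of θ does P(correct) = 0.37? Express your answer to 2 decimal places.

-2.57

P(θ) = 1 / (1 + exp(−a(θ − b)))
logit = ln(0.3700/0.6300) = -0.5322
θ = b + logit/(a) = -1.74 + (-0.5322)/0.6400 = -2.5716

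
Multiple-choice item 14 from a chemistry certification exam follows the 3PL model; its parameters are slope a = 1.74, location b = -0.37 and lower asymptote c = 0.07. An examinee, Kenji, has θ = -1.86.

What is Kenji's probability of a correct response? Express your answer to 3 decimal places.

0.135

P(θ) = c + (1 − c) · 1 / (1 + exp(−a(θ − b)))
Exponent: 1.74 × (-1.86 − (-0.37)) = -2.5926
1/(1 + e^{2.5926}) = 0.0696
P = 0.07 + 0.93 × 0.0696 = 0.1347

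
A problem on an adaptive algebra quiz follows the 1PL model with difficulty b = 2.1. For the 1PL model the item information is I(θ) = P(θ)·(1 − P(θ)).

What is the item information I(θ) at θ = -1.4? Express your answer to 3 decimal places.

P = 1/(1+e^{3.5000}) = 0.0293
P(1−P) = 0.0293 × 0.9707 = 0.0285
I = P(1−P) = 0.02845

0.028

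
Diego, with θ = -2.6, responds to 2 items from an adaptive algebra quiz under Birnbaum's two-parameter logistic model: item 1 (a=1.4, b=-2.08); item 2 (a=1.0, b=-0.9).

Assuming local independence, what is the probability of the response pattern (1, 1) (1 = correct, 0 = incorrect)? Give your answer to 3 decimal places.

P(θ) = 1 / (1 + exp(−a(θ − b)))
P_1 = 1/(1+e^{0.7280}) = 0.3256
P_2 = 1/(1+e^{1.7000}) = 0.1545
L = P_1 × P_2 = 0.3256 × 0.1545 = 0.05030

0.050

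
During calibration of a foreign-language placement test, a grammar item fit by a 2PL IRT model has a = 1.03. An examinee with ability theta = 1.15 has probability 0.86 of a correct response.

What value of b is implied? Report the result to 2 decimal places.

P(theta) = 1 / (1 + exp(−a(theta − b)))
logit(0.86) = ln(0.86/0.14) = 1.8153
b = theta − logit/(a) = 1.15 − 1.8153/1.0300 = -0.6124

-0.61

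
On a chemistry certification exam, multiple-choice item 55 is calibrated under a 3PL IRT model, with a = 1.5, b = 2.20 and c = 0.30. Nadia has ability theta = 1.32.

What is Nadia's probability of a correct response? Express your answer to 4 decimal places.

0.4476

P(theta) = c + (1 − c) · 1 / (1 + exp(−a(theta − b)))
Exponent: 1.5 × (1.32 − 2.20) = -1.3200
1/(1 + e^{1.3200}) = 0.2108
P = 0.30 + 0.70 × 0.2108 = 0.4476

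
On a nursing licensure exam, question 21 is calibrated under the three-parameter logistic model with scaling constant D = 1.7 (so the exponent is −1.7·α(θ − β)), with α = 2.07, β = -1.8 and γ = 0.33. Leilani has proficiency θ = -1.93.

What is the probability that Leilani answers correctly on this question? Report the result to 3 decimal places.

P(θ) = γ + (1 − γ) · 1 / (1 + exp(−D·α(θ − β)))
Exponent: 1.7 × 2.07 × (-1.93 − (-1.8)) = -0.4575
1/(1 + e^{0.4575}) = 0.3876
P = 0.33 + 0.67 × 0.3876 = 0.5897

0.590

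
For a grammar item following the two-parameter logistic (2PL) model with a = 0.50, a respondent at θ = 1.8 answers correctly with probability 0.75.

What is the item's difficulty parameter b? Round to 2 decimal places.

-0.40

P(θ) = 1 / (1 + exp(−a(θ − b)))
logit(0.75) = ln(0.75/0.25) = 1.0986
b = θ − logit/(a) = 1.8 − 1.0986/0.5000 = -0.3972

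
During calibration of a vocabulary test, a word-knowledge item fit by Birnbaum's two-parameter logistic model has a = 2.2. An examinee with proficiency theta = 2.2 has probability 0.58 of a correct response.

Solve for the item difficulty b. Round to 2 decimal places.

P(theta) = 1 / (1 + exp(−a(theta − b)))
logit(0.58) = ln(0.58/0.42) = 0.3228
b = theta − logit/(a) = 2.2 − 0.3228/2.2000 = 2.0533

2.05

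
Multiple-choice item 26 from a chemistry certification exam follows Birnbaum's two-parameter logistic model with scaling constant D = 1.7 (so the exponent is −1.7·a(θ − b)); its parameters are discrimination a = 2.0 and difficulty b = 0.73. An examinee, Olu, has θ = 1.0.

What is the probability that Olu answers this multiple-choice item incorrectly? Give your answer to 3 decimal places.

0.285

P(θ) = 1 / (1 + exp(−D·a(θ − b)))
Exponent: 1.7 × 2.0 × (1.0 − 0.73) = 0.9180
1/(1 + e^{-0.9180}) = 0.7146
P = 0.7146
P(incorrect) = 1 − 0.7146 = 0.2854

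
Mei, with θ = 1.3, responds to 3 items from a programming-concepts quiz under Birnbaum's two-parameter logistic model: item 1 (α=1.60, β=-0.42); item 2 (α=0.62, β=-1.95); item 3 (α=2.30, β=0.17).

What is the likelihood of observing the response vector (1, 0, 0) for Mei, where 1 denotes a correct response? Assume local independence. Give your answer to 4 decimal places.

0.0077

P(θ) = 1 / (1 + exp(−α(θ − β)))
P_1 = 1/(1+e^{-2.7520}) = 0.9400
P_2 = 1/(1+e^{-2.0150}) = 0.8824
P_3 = 1/(1+e^{-2.5990}) = 0.9308
L = P_1 × (1−P_2) × (1−P_3) = 0.9400 × 0.1176 × 0.0692 = 0.00765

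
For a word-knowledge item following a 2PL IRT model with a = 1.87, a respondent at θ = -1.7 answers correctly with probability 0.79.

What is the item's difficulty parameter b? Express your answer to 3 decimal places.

P(θ) = 1 / (1 + exp(−a(θ − b)))
logit(0.79) = ln(0.79/0.21) = 1.3249
b = θ − logit/(a) = -1.7 − 1.3249/1.8700 = -2.4085

-2.409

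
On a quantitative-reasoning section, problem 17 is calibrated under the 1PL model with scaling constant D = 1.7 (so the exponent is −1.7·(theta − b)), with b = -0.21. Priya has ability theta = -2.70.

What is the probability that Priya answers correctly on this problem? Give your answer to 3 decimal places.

0.014

P(theta) = 1 / (1 + exp(−D·(theta − b)))
Exponent: 1.7 × (-2.70 − (-0.21)) = -4.2330
1/(1 + e^{4.2330}) = 0.0143
P = 0.0143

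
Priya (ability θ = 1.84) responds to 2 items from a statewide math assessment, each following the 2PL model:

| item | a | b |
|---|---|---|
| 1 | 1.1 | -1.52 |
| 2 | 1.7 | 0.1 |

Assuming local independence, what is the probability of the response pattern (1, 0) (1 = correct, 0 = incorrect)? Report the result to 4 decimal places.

0.0482

P(θ) = 1 / (1 + exp(−a(θ − b)))
P_1 = 1/(1+e^{-3.6960}) = 0.9758
P_2 = 1/(1+e^{-2.9580}) = 0.9506
L = P_1 × (1−P_2) = 0.9758 × 0.0494 = 0.04816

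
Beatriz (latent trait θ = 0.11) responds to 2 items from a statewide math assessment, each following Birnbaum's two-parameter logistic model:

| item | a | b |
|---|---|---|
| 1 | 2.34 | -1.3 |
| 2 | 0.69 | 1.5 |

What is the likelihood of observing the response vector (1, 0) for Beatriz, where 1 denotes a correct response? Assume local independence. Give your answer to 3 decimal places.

0.697

P(θ) = 1 / (1 + exp(−a(θ − b)))
P_1 = 1/(1+e^{-3.2994}) = 0.9644
P_2 = 1/(1+e^{0.9591}) = 0.2771
L = P_1 × (1−P_2) = 0.9644 × 0.7229 = 0.69721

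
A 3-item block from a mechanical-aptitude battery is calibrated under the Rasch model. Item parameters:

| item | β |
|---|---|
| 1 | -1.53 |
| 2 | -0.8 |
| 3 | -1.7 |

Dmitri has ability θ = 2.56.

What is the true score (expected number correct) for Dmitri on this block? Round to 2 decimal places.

2.94

P(θ) = 1 / (1 + exp(−(θ − β)))
P_1 = 1/(1+e^{-4.0900}) = 0.9835
P_2 = 1/(1+e^{-3.3600}) = 0.9664
P_3 = 1/(1+e^{-4.2600}) = 0.9861
E[score] = 0.9835 + 0.9664 + 0.9861 = 2.9360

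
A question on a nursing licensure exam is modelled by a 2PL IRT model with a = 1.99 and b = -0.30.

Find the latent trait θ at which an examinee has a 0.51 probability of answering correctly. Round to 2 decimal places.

P(θ) = 1 / (1 + exp(−a(θ − b)))
logit = ln(0.5100/0.4900) = 0.0400
θ = b + logit/(a) = -0.30 + 0.0400/1.9900 = -0.2799

-0.28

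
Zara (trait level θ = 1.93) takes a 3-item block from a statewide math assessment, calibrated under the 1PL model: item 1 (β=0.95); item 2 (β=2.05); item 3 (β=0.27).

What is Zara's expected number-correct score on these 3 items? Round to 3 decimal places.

2.037

P(θ) = 1 / (1 + exp(−(θ − β)))
P_1 = 1/(1+e^{-0.9800}) = 0.7271
P_2 = 1/(1+e^{0.1200}) = 0.4700
P_3 = 1/(1+e^{-1.6600}) = 0.8402
E[score] = 0.7271 + 0.4700 + 0.8402 = 2.0374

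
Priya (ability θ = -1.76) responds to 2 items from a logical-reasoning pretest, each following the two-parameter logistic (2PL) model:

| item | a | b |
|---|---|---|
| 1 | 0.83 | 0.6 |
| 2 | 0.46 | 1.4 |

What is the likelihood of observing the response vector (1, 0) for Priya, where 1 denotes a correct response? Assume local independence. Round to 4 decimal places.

0.1002

P(θ) = 1 / (1 + exp(−a(θ − b)))
P_1 = 1/(1+e^{1.9588}) = 0.1236
P_2 = 1/(1+e^{1.4536}) = 0.1894
L = P_1 × (1−P_2) = 0.1236 × 0.8106 = 0.10018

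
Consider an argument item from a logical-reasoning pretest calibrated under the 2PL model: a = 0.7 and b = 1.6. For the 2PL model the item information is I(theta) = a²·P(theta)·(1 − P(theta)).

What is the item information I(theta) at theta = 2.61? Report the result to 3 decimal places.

0.108

P = 1/(1+e^{-0.7070}) = 0.6697
P(1−P) = 0.6697 × 0.3303 = 0.2212
I = a² × P(1−P) = 0.7² × 0.2212 = 0.10838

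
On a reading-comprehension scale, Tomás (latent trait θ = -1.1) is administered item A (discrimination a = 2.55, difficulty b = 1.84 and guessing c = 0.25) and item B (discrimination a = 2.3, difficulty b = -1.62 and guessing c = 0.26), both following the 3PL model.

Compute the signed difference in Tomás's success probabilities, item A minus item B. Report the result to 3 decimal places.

P(θ) = c + (1 − c) · 1 / (1 + exp(−a(θ − b)))
P_A = 0.2504
P_B = 0.8282
P_A − P_B = -0.5778

-0.578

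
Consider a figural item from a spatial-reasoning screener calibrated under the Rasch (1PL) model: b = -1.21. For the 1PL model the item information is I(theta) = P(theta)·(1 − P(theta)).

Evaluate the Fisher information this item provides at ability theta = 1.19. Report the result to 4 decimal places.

0.0763

P = 1/(1+e^{-2.4000}) = 0.9168
P(1−P) = 0.9168 × 0.0832 = 0.0763
I = P(1−P) = 0.07625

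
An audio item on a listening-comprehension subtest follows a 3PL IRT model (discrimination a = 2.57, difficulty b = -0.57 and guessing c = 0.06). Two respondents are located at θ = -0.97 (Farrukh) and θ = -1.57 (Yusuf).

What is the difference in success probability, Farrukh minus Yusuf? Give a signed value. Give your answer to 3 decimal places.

0.181

P(θ) = c + (1 − c) · 1 / (1 + exp(−a(θ − b)))
P(Farrukh) = 0.3077  [exponent -1.0280]
P(Yusuf) = 0.1268  [exponent -2.5700]
Difference = 0.3077 − 0.1268 = 0.1808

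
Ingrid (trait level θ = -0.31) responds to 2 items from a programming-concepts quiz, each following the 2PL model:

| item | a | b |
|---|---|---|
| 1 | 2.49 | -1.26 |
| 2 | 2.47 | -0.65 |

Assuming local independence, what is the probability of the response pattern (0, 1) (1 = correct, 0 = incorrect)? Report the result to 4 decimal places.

0.0600

P(θ) = 1 / (1 + exp(−a(θ − b)))
P_1 = 1/(1+e^{-2.3655}) = 0.9142
P_2 = 1/(1+e^{-0.8398}) = 0.6984
L = (1−P_1) × P_2 = 0.0858 × 0.6984 = 0.05995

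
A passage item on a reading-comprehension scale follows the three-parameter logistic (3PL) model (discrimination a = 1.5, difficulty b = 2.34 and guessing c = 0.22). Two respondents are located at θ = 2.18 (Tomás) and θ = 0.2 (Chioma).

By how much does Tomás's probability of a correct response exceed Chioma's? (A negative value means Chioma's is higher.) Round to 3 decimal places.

P(θ) = c + (1 − c) · 1 / (1 + exp(−a(θ − b)))
P(Tomás) = 0.5634  [exponent -0.2400]
P(Chioma) = 0.2503  [exponent -3.2100]
Difference = 0.5634 − 0.2503 = 0.3132

0.313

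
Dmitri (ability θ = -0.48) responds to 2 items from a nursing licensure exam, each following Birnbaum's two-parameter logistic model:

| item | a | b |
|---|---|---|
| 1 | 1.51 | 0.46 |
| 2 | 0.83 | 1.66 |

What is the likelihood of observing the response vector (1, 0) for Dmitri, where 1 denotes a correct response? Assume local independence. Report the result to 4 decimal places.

0.1666

P(θ) = 1 / (1 + exp(−a(θ − b)))
P_1 = 1/(1+e^{1.4194}) = 0.1948
P_2 = 1/(1+e^{1.7762}) = 0.1448
L = P_1 × (1−P_2) = 0.1948 × 0.8552 = 0.16656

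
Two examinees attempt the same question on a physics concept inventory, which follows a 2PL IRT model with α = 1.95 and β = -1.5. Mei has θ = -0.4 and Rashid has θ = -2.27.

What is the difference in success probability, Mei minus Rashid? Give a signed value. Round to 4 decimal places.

P(θ) = 1 / (1 + exp(−α(θ − β)))
P(Mei) = 0.8952  [exponent 2.1450]
P(Rashid) = 0.1822  [exponent -1.5015]
Difference = 0.8952 − 0.1822 = 0.7130

0.7130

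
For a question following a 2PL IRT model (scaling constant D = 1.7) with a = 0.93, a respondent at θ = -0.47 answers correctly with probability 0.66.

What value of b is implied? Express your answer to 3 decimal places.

-0.890

P(θ) = 1 / (1 + exp(−D·a(θ − b)))
logit(0.66) = ln(0.66/0.34) = 0.6633
b = θ − logit/(1.7·a) = -0.47 − 0.6633/1.5810 = -0.8895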